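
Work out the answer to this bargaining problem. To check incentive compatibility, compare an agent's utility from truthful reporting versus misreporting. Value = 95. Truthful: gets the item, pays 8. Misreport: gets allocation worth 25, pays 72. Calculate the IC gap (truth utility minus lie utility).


Step 1: U(truth) = value - payment = 95 - 8 = 87
Step 2: U(lie) = allocation - payment = 25 - 72 = -47
Step 3: IC gap = 87 - (-47) = 134

134


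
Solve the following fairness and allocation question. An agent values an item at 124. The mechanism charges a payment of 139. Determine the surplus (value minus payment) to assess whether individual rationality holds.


Step 1: Surplus = value - payment = 124 - 139 = -15
Step 2: IR is violated (surplus < 0)

-15


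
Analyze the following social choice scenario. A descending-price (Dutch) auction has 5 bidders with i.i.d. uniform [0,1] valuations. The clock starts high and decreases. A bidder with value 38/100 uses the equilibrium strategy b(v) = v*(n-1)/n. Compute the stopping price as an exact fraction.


Step 1: Dutch auctions are strategically equivalent to first-price auctions
Step 2: The equilibrium bid is b(v) = v*(n-1)/n
Step 3: b = 19/50 * 4/5
Step 4: b = 38/125

38/125


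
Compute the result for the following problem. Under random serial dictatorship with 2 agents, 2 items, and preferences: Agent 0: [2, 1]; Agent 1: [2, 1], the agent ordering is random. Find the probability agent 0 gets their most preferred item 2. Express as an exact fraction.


Step 1: Agent 0 wants item 2
Step 2: There are 2 possible orderings of agents
Step 3: In 1 orderings, agent 0 gets item 2
Step 4: Probability = 1/2

1/2


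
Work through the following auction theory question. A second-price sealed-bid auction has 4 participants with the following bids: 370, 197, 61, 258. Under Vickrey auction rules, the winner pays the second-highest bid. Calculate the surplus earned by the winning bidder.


Step 1: Sort bids in descending order: 370, 258, 197, 61
Step 2: The winning bid is the highest: 370
Step 3: The payment equals the second-highest bid: 258
Step 4: Surplus = winner's bid - payment = 370 - 258 = 112

112


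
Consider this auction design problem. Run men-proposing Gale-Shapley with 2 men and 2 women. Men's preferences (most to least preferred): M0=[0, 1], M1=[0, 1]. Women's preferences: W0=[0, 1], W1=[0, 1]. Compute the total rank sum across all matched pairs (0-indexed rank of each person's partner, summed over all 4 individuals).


Step 1: Run Gale-Shapley (men propose, women hold best offer):
  M0 proposes to W0; she accepts
  M1 proposes to W0; rejected
  M1 proposes to W1; she accepts
Step 2: Final matching: W0-M0, W1-M1
Step 3: 0-indexed ranks (man's rank of his match, then woman's): 0 + 0 + 1 + 1
Step 4: Total rank sum = 2

2


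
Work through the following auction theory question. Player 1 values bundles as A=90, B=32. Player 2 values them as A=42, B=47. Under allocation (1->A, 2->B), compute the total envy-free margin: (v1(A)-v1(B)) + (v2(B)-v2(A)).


Step 1: Player 1's margin = v1(A) - v1(B) = 90 - 32 = 58
Step 2: Player 2's margin = v2(B) - v2(A) = 47 - 42 = 5
Step 3: Total margin = 58 + 5 = 63

63


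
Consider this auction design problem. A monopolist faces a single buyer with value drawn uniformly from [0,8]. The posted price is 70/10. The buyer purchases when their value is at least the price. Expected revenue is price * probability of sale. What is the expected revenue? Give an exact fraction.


Step 1: Posted price r = 7, value support [0,8]
Step 2: P(v >= r) = (8 - 7)/8 = 1/8
Step 3: Expected revenue = r * P(v >= r) = 7 * 1/8
Step 4: Revenue = 7/8

7/8


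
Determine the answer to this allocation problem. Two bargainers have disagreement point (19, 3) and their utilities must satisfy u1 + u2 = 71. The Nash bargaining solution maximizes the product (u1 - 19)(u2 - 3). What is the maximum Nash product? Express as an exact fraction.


Step 1: The Nash solution splits surplus symmetrically above the disagreement point
Step 2: u1 = (total + d1 - d2)/2 = (71 + 19 - 3)/2 = 87/2
Step 3: u2 = (total - d1 + d2)/2 = (71 - 19 + 3)/2 = 55/2
Step 4: Nash product = (87/2 - 19) * (55/2 - 3)
Step 5: = 49/2 * 49/2 = 2401/4

2401/4


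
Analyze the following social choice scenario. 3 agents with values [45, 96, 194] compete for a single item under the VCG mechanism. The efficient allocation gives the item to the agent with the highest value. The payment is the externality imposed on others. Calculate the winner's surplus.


Step 1: The winner is the agent with the highest value: agent 2 with value 194
Step 2: Values of other agents: [45, 96]
Step 3: VCG payment = max of others' values = 96
Step 4: Surplus = 194 - 96 = 98

98


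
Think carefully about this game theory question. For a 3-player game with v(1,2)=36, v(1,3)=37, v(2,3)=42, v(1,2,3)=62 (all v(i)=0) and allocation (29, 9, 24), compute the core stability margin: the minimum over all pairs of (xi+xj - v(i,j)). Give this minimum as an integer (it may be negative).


Step 1: Slack for coalition (1,2): x1+x2 - v12 = 38 - 36 = 2
Step 2: Slack for coalition (1,3): x1+x3 - v13 = 53 - 37 = 16
Step 3: Slack for coalition (2,3): x2+x3 - v23 = 33 - 42 = -9
Step 4: Minimum slack = min(2, 16, -9) = -9, attained by (2,3); coalition (2,3) can block (slack < 0), so the allocation is not in the core

-9


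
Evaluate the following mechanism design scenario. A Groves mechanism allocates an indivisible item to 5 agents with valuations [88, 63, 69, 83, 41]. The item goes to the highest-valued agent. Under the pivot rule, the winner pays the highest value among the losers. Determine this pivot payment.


Step 1: The efficient winner is agent 0 with value 88
Step 2: Other agents' values: [63, 69, 83, 41]
Step 3: Pivot payment = max(others) = 83
Step 4: The winner pays 83

83


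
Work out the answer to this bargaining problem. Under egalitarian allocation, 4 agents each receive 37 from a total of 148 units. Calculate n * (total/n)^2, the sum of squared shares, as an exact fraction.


Step 1: Each agent's share = 148/4 = 37
Step 2: Square of each share = (37)^2 = 1369
Step 3: Sum of squares = 4 * 1369 = 5476

5476


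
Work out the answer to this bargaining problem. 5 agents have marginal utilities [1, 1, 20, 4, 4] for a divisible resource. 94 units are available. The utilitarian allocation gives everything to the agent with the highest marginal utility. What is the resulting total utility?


Step 1: The marginal utilities are [1, 1, 20, 4, 4]
Step 2: The highest marginal utility is 20
Step 3: All 94 units go to that agent
Step 4: Total utility = 20 * 94 = 1880

1880


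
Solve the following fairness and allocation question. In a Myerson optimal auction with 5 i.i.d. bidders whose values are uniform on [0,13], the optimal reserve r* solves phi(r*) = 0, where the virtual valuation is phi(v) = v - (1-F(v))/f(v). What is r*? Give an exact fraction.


Step 1: For U[0,13], F(v) = v/13 and f(v) = 1/13
Step 2: phi(v) = v - (1 - v/13)/(1/13) = v - (13 - v) = 2v - 13
Step 3: Set phi(r*) = 0: 2r* - 13 = 0
Step 4: r* = 13/2 (the number of bidders n = 5 does not enter)

13/2


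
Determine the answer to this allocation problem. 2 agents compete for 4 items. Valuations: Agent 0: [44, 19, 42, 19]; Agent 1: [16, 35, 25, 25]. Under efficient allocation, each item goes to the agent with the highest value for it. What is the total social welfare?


Step 1: For each item, find the maximum value among all agents.
Step 2: Item 0 -> Agent 0 (value 44)
Step 3: Item 1 -> Agent 1 (value 35)
Step 4: Item 2 -> Agent 0 (value 42)
Step 5: Item 3 -> Agent 1 (value 25)
Step 6: Total welfare = 44 + 35 + 42 + 25 = 146

146


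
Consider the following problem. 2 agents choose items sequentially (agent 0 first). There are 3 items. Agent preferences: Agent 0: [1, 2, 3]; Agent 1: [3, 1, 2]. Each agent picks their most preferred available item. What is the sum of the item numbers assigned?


Step 1: Agent 0 picks item 1
Step 2: Agent 1 picks item 3
Step 3: Sum = 1 + 3 = 4

4


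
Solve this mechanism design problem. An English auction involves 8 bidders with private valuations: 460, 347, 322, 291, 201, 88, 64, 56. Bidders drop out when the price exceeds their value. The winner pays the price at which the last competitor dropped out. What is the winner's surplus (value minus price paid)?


Step 1: Identify the highest value: 460
Step 2: Identify the second-highest value: 347
Step 3: The final price = second-highest value = 347
Step 4: Surplus = 460 - 347 = 113

113


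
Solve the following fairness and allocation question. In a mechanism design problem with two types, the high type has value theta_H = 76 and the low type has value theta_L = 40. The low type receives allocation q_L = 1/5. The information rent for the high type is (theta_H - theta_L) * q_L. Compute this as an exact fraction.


Step 1: theta_H - theta_L = 76 - 40 = 36
Step 2: Information rent = (theta_H - theta_L) * q_L
Step 3: = 36 * 1/5
Step 4: = 36/5

36/5


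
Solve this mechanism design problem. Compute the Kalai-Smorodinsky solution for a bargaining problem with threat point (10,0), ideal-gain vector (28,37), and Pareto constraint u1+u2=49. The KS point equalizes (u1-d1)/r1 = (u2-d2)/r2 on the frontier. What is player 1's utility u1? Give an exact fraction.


Step 1: At the KS point, (u1-d1)/r1 = (u2-d2)/r2 = t and u1+u2 = 49
Step 2: u1 = d1 + r1*t and u2 = d2 + r2*t, so (d1 + r1*t) + (d2 + r2*t) = 49
Step 3: t = (49 - 10 - 0)/(28 + 37) = 39/65 = 3/5
Step 4: u1 = d1 + r1*t = 10 + 28 * 3/5 = 134/5
Step 5: (Check: u2 = d2 + r2*t = 111/5; u1+u2 = 134/5 + 111/5 = 49, on the frontier.)

134/5


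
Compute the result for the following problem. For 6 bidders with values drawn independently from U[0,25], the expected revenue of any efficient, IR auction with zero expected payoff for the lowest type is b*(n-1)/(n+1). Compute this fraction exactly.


Step 1: By Revenue Equivalence, expected revenue = b*(n-1)/(n+1)
Step 2: Substituting n = 6, b = 25
Step 3: Revenue = 25*(6-1)/(6+1) = 25*5/7
Step 4: Revenue = 125/7

125/7


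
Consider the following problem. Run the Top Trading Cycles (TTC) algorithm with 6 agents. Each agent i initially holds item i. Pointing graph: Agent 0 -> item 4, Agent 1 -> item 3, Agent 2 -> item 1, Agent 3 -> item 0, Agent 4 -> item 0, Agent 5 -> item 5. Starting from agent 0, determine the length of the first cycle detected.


Step 1: Trace the pointer graph from agent 0: 0 -> 4 -> 0
Step 2: A cycle is detected when we revisit agent 0
Step 3: The cycle is: 0 -> 4 -> 0
Step 4: Cycle length = 2

2


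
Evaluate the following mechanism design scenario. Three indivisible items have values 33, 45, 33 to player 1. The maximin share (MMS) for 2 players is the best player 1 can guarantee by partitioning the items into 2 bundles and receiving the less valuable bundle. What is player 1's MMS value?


Step 1: Item values = 33, 45, 33
Step 2: Enumerate all 2-bundle partitions and take the smaller bundle:
  Partition 1: {33} vs {45,33} -> bundles 33, 78; min = 33
  Partition 2: {45} vs {33,33} -> bundles 45, 66; min = 45
  Partition 3: {33} vs {33,45} -> bundles 33, 78; min = 33
Step 3: MMS = max(33, 45, 33) = 45

45


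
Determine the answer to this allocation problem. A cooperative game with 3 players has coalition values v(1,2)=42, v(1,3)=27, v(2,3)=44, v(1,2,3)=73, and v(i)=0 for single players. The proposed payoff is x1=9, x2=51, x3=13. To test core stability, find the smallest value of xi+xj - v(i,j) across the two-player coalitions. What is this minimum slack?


Step 1: Slack for coalition (1,2): x1+x2 - v12 = 60 - 42 = 18
Step 2: Slack for coalition (1,3): x1+x3 - v13 = 22 - 27 = -5
Step 3: Slack for coalition (2,3): x2+x3 - v23 = 64 - 44 = 20
Step 4: Minimum slack = min(18, -5, 20) = -5, attained by (1,3); coalition (1,3) can block (slack < 0), so the allocation is not in the core

-5


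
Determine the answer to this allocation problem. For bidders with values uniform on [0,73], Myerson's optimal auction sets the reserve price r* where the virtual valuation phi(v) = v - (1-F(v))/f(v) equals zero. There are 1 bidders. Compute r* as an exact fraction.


Step 1: For U[0,73], F(v) = v/73 and f(v) = 1/73
Step 2: phi(v) = v - (1 - v/73)/(1/73) = v - (73 - v) = 2v - 73
Step 3: Set phi(r*) = 0: 2r* - 73 = 0
Step 4: r* = 73/2 (the number of bidders n = 1 does not enter)

73/2


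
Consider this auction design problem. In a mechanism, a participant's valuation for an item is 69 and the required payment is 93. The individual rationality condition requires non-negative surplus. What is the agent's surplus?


Step 1: Surplus = value - payment = 69 - 93 = -24
Step 2: IR is violated (surplus < 0)

-24


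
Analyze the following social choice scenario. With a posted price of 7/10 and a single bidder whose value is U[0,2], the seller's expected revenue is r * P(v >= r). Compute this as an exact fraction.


Step 1: Posted price r = 7/10, value support [0,2]
Step 2: P(v >= r) = (2 - 7/10)/2 = 13/20
Step 3: Expected revenue = r * P(v >= r) = 7/10 * 13/20
Step 4: Revenue = 91/200

91/200


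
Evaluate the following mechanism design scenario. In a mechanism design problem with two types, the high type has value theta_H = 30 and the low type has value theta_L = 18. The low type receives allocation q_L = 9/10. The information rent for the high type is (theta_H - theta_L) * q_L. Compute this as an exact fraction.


Step 1: theta_H - theta_L = 30 - 18 = 12
Step 2: Information rent = (theta_H - theta_L) * q_L
Step 3: = 12 * 9/10
Step 4: = 54/5

54/5


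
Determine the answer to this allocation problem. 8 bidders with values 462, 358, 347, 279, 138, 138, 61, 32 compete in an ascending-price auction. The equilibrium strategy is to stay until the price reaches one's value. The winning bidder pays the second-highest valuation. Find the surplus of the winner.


Step 1: Identify the highest value: 462
Step 2: Identify the second-highest value: 358
Step 3: The final price = second-highest value = 358
Step 4: Surplus = 462 - 358 = 104

104


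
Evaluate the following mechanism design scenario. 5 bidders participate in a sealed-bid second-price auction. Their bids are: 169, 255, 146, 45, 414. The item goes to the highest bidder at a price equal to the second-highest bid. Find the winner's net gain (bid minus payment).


Step 1: Sort bids in descending order: 414, 255, 169, 146, 45
Step 2: The winning bid is the highest: 414
Step 3: The payment equals the second-highest bid: 255
Step 4: Surplus = winner's bid - payment = 414 - 255 = 159

159


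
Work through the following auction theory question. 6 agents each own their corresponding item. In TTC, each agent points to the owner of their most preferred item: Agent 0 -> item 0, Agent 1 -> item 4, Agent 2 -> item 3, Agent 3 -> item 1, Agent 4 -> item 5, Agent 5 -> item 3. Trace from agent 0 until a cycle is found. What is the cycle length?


Step 1: Trace the pointer graph from agent 0: 0 -> 0
Step 2: A cycle is detected when we revisit agent 0
Step 3: The cycle is: 0 -> 0
Step 4: Cycle length = 1

1


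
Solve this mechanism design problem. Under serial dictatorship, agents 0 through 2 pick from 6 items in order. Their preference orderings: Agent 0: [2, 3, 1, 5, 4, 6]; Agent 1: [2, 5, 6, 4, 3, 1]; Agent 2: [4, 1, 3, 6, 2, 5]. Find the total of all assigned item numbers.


Step 1: Agent 0 picks item 2
Step 2: Agent 1 picks item 5
Step 3: Agent 2 picks item 4
Step 4: Sum = 2 + 5 + 4 = 11

11


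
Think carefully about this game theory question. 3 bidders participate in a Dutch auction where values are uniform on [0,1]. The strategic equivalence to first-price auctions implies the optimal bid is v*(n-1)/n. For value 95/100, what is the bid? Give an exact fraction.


Step 1: Dutch auctions are strategically equivalent to first-price auctions
Step 2: The equilibrium bid is b(v) = v*(n-1)/n
Step 3: b = 19/20 * 2/3
Step 4: b = 19/30

19/30


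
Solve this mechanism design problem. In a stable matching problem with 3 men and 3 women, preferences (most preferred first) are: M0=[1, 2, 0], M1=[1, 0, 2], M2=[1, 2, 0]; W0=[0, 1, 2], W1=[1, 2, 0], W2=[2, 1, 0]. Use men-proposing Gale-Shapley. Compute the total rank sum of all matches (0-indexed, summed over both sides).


Step 1: Run Gale-Shapley (men propose, women hold best offer):
  M0 proposes to W1; she accepts
  M1 proposes to W1; she switches from M0
  M2 proposes to W1; rejected
  M2 proposes to W2; she accepts
  M0 proposes to W2; rejected
  M0 proposes to W0; she accepts
Step 2: Final matching: W0-M0, W1-M1, W2-M2
Step 3: 0-indexed ranks (man's rank of his match, then woman's): 2 + 0 + 0 + 0 + 1 + 0
Step 4: Total rank sum = 3

3


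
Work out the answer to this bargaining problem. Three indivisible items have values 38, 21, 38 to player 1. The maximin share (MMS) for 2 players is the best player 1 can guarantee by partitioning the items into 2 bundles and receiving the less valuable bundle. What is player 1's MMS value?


Step 1: Item values = 38, 21, 38
Step 2: Enumerate all 2-bundle partitions and take the smaller bundle:
  Partition 1: {38} vs {21,38} -> bundles 38, 59; min = 38
  Partition 2: {21} vs {38,38} -> bundles 21, 76; min = 21
  Partition 3: {38} vs {38,21} -> bundles 38, 59; min = 38
Step 3: MMS = max(38, 21, 38) = 38

38


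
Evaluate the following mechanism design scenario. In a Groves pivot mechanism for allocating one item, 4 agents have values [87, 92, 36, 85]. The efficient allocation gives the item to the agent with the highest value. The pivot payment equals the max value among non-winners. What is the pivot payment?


Step 1: The efficient winner is agent 1 with value 92
Step 2: Other agents' values: [87, 36, 85]
Step 3: Pivot payment = max(others) = 87
Step 4: The winner pays 87

87


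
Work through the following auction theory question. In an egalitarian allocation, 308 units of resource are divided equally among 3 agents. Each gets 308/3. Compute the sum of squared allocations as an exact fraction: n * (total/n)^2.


Step 1: Each agent's share = 308/3
Step 2: Square of each share = (308/3)^2 = 94864/9
Step 3: Sum of squares = 3 * 94864/9 = 94864/3

94864/3


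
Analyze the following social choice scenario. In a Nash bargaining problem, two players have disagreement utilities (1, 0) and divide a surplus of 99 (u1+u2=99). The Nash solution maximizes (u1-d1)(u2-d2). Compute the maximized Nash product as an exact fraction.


Step 1: The Nash solution splits surplus symmetrically above the disagreement point
Step 2: u1 = (total + d1 - d2)/2 = (99 + 1 - 0)/2 = 50
Step 3: u2 = (total - d1 + d2)/2 = (99 - 1 + 0)/2 = 49
Step 4: Nash product = (50 - 1) * (49 - 0)
Step 5: = 49 * 49 = 2401

2401


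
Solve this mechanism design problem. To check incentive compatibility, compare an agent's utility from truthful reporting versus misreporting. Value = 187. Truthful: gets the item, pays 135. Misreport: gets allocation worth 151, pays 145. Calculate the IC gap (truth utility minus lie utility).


Step 1: U(truth) = value - payment = 187 - 135 = 52
Step 2: U(lie) = allocation - payment = 151 - 145 = 6
Step 3: IC gap = 52 - 6 = 46

46


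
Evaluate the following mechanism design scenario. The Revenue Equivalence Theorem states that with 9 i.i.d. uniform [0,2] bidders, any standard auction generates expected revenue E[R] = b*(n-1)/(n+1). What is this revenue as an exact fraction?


Step 1: By Revenue Equivalence, expected revenue = b*(n-1)/(n+1)
Step 2: Substituting n = 9, b = 2
Step 3: Revenue = 2*(9-1)/(9+1) = 2*8/10
Step 4: Revenue = 16/10 = 8/5

8/5


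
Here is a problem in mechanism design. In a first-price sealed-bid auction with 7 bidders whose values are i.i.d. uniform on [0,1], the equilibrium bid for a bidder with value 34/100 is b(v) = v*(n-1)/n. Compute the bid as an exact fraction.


Step 1: The symmetric BNE bidding function is b(v) = v * (n-1) / n
Step 2: Substitute v = 17/50 and n = 7
Step 3: b = 17/50 * 6/7
Step 4: b = 51/175

51/175


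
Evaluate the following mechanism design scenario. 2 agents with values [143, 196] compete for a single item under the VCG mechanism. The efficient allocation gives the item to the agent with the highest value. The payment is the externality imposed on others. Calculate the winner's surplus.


Step 1: The winner is the agent with the highest value: agent 1 with value 196
Step 2: Values of other agents: [143]
Step 3: VCG payment = max of others' values = 143
Step 4: Surplus = 196 - 143 = 53

53


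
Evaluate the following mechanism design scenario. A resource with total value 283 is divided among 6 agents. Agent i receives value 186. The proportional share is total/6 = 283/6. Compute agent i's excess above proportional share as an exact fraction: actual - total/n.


Step 1: Proportional share = 283/6
Step 2: Agent's actual allocation = 186
Step 3: Excess = 186 - 283/6 = 833/6

833/6


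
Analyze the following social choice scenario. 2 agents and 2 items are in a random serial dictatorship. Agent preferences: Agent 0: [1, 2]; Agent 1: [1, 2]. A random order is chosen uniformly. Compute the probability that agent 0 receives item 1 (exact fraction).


Step 1: Agent 0 wants item 1
Step 2: There are 2 possible orderings of agents
Step 3: In 1 orderings, agent 0 gets item 1
Step 4: Probability = 1/2

1/2


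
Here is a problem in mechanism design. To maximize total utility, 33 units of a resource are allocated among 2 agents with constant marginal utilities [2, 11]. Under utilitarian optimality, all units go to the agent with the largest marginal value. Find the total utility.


Step 1: The marginal utilities are [2, 11]
Step 2: The highest marginal utility is 11
Step 3: All 33 units go to that agent
Step 4: Total utility = 11 * 33 = 363

363


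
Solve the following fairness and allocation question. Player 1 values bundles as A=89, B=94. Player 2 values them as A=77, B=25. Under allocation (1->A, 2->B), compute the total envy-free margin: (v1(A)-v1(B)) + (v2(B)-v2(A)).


Step 1: Player 1's margin = v1(A) - v1(B) = 89 - 94 = -5
Step 2: Player 2's margin = v2(B) - v2(A) = 25 - 77 = -52
Step 3: Total margin = -5 + -52 = -57

-57


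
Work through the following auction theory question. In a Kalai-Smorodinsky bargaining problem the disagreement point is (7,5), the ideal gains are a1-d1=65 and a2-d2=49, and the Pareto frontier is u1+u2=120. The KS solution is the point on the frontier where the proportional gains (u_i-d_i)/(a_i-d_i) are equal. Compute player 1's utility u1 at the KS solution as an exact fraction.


Step 1: At the KS point, (u1-d1)/r1 = (u2-d2)/r2 = t and u1+u2 = 120
Step 2: u1 = d1 + r1*t and u2 = d2 + r2*t, so (d1 + r1*t) + (d2 + r2*t) = 120
Step 3: t = (120 - 7 - 5)/(65 + 49) = 108/114 = 18/19
Step 4: u1 = d1 + r1*t = 7 + 65 * 18/19 = 1303/19
Step 5: (Check: u2 = d2 + r2*t = 977/19; u1+u2 = 1303/19 + 977/19 = 120, on the frontier.)

1303/19


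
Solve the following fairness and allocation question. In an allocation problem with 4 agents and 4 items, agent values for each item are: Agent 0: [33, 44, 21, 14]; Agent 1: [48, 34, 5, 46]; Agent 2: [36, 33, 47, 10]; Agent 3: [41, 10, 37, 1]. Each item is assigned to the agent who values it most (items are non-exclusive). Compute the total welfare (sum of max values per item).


Step 1: For each item, find the maximum value among all agents.
Step 2: Item 0 -> Agent 1 (value 48)
Step 3: Item 1 -> Agent 0 (value 44)
Step 4: Item 2 -> Agent 2 (value 47)
Step 5: Item 3 -> Agent 1 (value 46)
Step 6: Total welfare = 48 + 44 + 47 + 46 = 185

185


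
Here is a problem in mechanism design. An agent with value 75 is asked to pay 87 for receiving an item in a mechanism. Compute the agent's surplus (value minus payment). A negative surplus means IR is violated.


Step 1: Surplus = value - payment = 75 - 87 = -12
Step 2: IR is violated (surplus < 0)

-12


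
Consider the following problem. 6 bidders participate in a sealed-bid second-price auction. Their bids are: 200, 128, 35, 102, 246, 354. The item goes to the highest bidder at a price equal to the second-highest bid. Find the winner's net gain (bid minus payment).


Step 1: Sort bids in descending order: 354, 246, 200, 128, 102, 35
Step 2: The winning bid is the highest: 354
Step 3: The payment equals the second-highest bid: 246
Step 4: Surplus = winner's bid - payment = 354 - 246 = 108

108


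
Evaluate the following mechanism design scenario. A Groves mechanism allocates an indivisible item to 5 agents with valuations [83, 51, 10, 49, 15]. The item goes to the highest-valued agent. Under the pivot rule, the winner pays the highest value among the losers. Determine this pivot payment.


Step 1: The efficient winner is agent 0 with value 83
Step 2: Other agents' values: [51, 10, 49, 15]
Step 3: Pivot payment = max(others) = 51
Step 4: The winner pays 51

51


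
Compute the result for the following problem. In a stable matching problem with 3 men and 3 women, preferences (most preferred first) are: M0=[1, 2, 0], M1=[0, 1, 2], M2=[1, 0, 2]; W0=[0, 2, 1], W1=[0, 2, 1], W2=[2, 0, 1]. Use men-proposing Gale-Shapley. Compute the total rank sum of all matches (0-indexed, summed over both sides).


Step 1: Run Gale-Shapley (men propose, women hold best offer):
  M0 proposes to W1; she accepts
  M1 proposes to W0; she accepts
  M2 proposes to W1; rejected
  M2 proposes to W0; she switches from M1
  M1 proposes to W1; rejected
  M1 proposes to W2; she accepts
Step 2: Final matching: W0-M2, W1-M0, W2-M1
Step 3: 0-indexed ranks (man's rank of his match, then woman's): 1 + 1 + 0 + 0 + 2 + 2
Step 4: Total rank sum = 6

6


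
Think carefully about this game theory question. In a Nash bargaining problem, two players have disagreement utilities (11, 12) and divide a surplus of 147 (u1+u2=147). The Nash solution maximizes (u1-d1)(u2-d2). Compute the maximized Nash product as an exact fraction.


Step 1: The Nash solution splits surplus symmetrically above the disagreement point
Step 2: u1 = (total + d1 - d2)/2 = (147 + 11 - 12)/2 = 73
Step 3: u2 = (total - d1 + d2)/2 = (147 - 11 + 12)/2 = 74
Step 4: Nash product = (73 - 11) * (74 - 12)
Step 5: = 62 * 62 = 3844

3844


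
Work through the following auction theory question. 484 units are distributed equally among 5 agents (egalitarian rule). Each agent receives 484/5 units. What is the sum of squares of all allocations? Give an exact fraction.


Step 1: Each agent's share = 484/5
Step 2: Square of each share = (484/5)^2 = 234256/25
Step 3: Sum of squares = 5 * 234256/25 = 234256/5

234256/5


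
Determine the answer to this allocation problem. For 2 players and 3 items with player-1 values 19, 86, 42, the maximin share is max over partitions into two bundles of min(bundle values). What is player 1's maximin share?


Step 1: Item values = 19, 86, 42
Step 2: Enumerate all 2-bundle partitions and take the smaller bundle:
  Partition 1: {19} vs {86,42} -> bundles 19, 128; min = 19
  Partition 2: {86} vs {19,42} -> bundles 86, 61; min = 61
  Partition 3: {42} vs {19,86} -> bundles 42, 105; min = 42
Step 3: MMS = max(19, 61, 42) = 61

61


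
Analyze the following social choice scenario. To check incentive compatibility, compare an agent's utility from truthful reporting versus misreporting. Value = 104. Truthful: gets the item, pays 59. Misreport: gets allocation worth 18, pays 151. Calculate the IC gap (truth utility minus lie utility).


Step 1: U(truth) = value - payment = 104 - 59 = 45
Step 2: U(lie) = allocation - payment = 18 - 151 = -133
Step 3: IC gap = 45 - (-133) = 178

178


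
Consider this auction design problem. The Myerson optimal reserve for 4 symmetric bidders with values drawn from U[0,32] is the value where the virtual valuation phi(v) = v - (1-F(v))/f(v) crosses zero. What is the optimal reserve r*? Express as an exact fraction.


Step 1: For U[0,32], F(v) = v/32 and f(v) = 1/32
Step 2: phi(v) = v - (1 - v/32)/(1/32) = v - (32 - v) = 2v - 32
Step 3: Set phi(r*) = 0: 2r* - 32 = 0
Step 4: r* = 32/2 = 16 (the number of bidders n = 4 does not enter)

16


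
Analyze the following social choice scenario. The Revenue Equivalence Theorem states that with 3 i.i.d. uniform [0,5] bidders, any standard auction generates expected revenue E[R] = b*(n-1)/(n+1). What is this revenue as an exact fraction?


Step 1: By Revenue Equivalence, expected revenue = b*(n-1)/(n+1)
Step 2: Substituting n = 3, b = 5
Step 3: Revenue = 5*(3-1)/(3+1) = 5*2/4
Step 4: Revenue = 10/4 = 5/2

5/2


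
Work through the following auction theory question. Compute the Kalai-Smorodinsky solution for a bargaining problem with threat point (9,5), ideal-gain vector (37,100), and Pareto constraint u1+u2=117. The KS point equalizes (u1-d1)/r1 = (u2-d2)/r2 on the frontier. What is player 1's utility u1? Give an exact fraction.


Step 1: At the KS point, (u1-d1)/r1 = (u2-d2)/r2 = t and u1+u2 = 117
Step 2: u1 = d1 + r1*t and u2 = d2 + r2*t, so (d1 + r1*t) + (d2 + r2*t) = 117
Step 3: t = (117 - 9 - 5)/(37 + 100) = 103/137
Step 4: u1 = d1 + r1*t = 9 + 37 * 103/137 = 5044/137
Step 5: (Check: u2 = d2 + r2*t = 10985/137; u1+u2 = 5044/137 + 10985/137 = 117, on the frontier.)

5044/137


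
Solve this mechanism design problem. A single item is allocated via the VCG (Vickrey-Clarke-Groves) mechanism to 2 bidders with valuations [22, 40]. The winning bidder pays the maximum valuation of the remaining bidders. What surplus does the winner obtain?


Step 1: The winner is the agent with the highest value: agent 1 with value 40
Step 2: Values of other agents: [22]
Step 3: VCG payment = max of others' values = 22
Step 4: Surplus = 40 - 22 = 18

18


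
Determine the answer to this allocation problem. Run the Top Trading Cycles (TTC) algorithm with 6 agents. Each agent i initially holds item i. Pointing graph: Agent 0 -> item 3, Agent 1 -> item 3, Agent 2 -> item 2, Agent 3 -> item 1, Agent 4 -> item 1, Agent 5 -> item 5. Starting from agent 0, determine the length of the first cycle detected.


Step 1: Trace the pointer graph from agent 0: 0 -> 3 -> 1 -> 3
Step 2: A cycle is detected when we revisit agent 3
Step 3: The cycle is: 3 -> 1 -> 3
Step 4: Cycle length = 2

2


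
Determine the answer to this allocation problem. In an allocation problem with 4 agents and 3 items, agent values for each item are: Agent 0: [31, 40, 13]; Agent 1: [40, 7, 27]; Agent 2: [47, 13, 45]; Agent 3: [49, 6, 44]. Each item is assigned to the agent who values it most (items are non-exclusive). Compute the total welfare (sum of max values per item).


Step 1: For each item, find the maximum value among all agents.
Step 2: Item 0 -> Agent 3 (value 49)
Step 3: Item 1 -> Agent 0 (value 40)
Step 4: Item 2 -> Agent 2 (value 45)
Step 5: Total welfare = 49 + 40 + 45 = 134

134


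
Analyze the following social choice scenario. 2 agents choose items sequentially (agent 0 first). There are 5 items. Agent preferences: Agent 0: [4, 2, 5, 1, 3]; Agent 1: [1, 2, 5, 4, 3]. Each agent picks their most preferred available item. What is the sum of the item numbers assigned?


Step 1: Agent 0 picks item 4
Step 2: Agent 1 picks item 1
Step 3: Sum = 4 + 1 = 5

5


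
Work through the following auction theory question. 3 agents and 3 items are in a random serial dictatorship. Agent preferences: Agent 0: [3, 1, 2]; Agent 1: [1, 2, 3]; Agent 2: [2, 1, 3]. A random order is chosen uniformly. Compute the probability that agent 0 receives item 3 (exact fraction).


Step 1: Agent 0 wants item 3
Step 2: There are 6 possible orderings of agents
Step 3: In 6 orderings, agent 0 gets item 3
Step 4: Probability = 6/6 = 1

1


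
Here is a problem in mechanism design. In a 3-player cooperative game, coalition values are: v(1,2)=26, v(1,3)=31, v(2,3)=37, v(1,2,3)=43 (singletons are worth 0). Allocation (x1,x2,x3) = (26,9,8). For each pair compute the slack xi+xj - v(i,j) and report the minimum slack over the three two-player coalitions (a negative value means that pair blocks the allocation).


Step 1: Slack for coalition (1,2): x1+x2 - v12 = 35 - 26 = 9
Step 2: Slack for coalition (1,3): x1+x3 - v13 = 34 - 31 = 3
Step 3: Slack for coalition (2,3): x2+x3 - v23 = 17 - 37 = -20
Step 4: Minimum slack = min(9, 3, -20) = -20, attained by (2,3); coalition (2,3) can block (slack < 0), so the allocation is not in the core

-20


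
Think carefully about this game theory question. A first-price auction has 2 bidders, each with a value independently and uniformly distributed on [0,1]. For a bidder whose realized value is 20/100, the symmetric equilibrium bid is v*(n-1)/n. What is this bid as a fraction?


Step 1: The symmetric BNE bidding function is b(v) = v * (n-1) / n
Step 2: Substitute v = 1/5 and n = 2
Step 3: b = 1/5 * 1/2
Step 4: b = 1/10

1/10


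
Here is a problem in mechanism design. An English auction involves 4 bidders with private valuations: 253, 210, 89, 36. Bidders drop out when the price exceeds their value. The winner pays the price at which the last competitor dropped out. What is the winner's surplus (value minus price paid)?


Step 1: Identify the highest value: 253
Step 2: Identify the second-highest value: 210
Step 3: The final price = second-highest value = 210
Step 4: Surplus = 253 - 210 = 43

43


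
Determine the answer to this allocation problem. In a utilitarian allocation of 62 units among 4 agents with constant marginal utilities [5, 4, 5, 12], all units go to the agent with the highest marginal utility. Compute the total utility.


Step 1: The marginal utilities are [5, 4, 5, 12]
Step 2: The highest marginal utility is 12
Step 3: All 62 units go to that agent
Step 4: Total utility = 12 * 62 = 744

744


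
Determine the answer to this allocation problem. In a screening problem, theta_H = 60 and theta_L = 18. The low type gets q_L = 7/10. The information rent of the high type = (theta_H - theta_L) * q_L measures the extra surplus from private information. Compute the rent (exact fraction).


Step 1: theta_H - theta_L = 60 - 18 = 42
Step 2: Information rent = (theta_H - theta_L) * q_L
Step 3: = 42 * 7/10
Step 4: = 147/5

147/5


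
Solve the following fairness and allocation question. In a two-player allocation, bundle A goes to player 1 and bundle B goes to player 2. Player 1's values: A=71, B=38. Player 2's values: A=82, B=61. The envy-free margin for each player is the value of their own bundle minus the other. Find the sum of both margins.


Step 1: Player 1's margin = v1(A) - v1(B) = 71 - 38 = 33
Step 2: Player 2's margin = v2(B) - v2(A) = 61 - 82 = -21
Step 3: Total margin = 33 + -21 = 12

12


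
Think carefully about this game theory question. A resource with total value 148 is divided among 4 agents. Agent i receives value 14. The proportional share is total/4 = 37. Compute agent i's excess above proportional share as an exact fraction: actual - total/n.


Step 1: Proportional share = 148/4 = 37
Step 2: Agent's actual allocation = 14
Step 3: Excess = 14 - 37 = -23

-23


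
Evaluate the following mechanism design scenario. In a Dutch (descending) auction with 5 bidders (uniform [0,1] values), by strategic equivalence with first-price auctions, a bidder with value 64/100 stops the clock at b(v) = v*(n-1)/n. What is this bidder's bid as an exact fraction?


Step 1: Dutch auctions are strategically equivalent to first-price auctions
Step 2: The equilibrium bid is b(v) = v*(n-1)/n
Step 3: b = 16/25 * 4/5
Step 4: b = 64/125

64/125


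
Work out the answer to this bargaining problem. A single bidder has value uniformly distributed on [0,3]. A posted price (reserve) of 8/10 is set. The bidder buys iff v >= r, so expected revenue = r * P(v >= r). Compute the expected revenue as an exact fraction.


Step 1: Posted price r = 4/5, value support [0,3]
Step 2: P(v >= r) = (3 - 4/5)/3 = 11/15
Step 3: Expected revenue = r * P(v >= r) = 4/5 * 11/15
Step 4: Revenue = 44/75

44/75


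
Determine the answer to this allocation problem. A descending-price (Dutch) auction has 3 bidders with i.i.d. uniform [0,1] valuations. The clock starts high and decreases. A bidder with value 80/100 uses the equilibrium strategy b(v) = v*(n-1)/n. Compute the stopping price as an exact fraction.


Step 1: Dutch auctions are strategically equivalent to first-price auctions
Step 2: The equilibrium bid is b(v) = v*(n-1)/n
Step 3: b = 4/5 * 2/3
Step 4: b = 8/15

8/15


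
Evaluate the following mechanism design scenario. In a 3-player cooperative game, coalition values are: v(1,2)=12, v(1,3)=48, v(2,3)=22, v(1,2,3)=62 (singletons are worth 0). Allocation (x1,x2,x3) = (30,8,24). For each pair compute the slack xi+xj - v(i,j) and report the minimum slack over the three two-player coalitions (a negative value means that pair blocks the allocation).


Step 1: Slack for coalition (1,2): x1+x2 - v12 = 38 - 12 = 26
Step 2: Slack for coalition (1,3): x1+x3 - v13 = 54 - 48 = 6
Step 3: Slack for coalition (2,3): x2+x3 - v23 = 32 - 22 = 10
Step 4: Minimum slack = min(26, 6, 10) = 6, attained by (1,3); no pair can gain by deviating, so the allocation is in the core

6


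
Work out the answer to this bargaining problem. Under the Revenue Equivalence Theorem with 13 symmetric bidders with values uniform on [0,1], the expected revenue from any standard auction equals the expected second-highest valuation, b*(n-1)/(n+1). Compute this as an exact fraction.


Step 1: By Revenue Equivalence, expected revenue = b*(n-1)/(n+1)
Step 2: Substituting n = 13, b = 1
Step 3: Revenue = 1*(13-1)/(13+1) = 1*12/14
Step 4: Revenue = 12/14 = 6/7

6/7


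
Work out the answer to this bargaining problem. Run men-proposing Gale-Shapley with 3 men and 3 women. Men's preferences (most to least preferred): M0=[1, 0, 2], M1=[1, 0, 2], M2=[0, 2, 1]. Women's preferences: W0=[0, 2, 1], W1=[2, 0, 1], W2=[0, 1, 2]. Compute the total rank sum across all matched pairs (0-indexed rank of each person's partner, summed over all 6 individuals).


Step 1: Run Gale-Shapley (men propose, women hold best offer):
  M0 proposes to W1; she accepts
  M1 proposes to W1; rejected
  M1 proposes to W0; she accepts
  M2 proposes to W0; she switches from M1
  M1 proposes to W2; she accepts
Step 2: Final matching: W0-M2, W1-M0, W2-M1
Step 3: 0-indexed ranks (man's rank of his match, then woman's): 0 + 1 + 0 + 1 + 2 + 1
Step 4: Total rank sum = 5

5


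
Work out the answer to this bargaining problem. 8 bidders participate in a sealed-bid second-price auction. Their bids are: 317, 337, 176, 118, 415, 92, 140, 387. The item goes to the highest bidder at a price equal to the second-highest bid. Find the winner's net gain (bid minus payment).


Step 1: Sort bids in descending order: 415, 387, 337, 317, 176, 140, 118, 92
Step 2: The winning bid is the highest: 415
Step 3: The payment equals the second-highest bid: 387
Step 4: Surplus = winner's bid - payment = 415 - 387 = 28

28


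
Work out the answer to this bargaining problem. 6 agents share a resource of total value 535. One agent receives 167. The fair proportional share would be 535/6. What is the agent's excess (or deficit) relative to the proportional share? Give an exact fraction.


Step 1: Proportional share = 535/6
Step 2: Agent's actual allocation = 167
Step 3: Excess = 167 - 535/6 = 467/6

467/6


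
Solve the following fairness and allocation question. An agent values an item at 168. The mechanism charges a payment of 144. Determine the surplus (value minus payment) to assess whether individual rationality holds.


Step 1: Surplus = value - payment = 168 - 144 = 24
Step 2: IR is satisfied (surplus >= 0)

24


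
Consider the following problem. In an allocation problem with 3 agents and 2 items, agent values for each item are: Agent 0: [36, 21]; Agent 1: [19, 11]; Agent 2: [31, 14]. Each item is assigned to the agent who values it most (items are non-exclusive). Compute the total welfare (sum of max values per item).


Step 1: For each item, find the maximum value among all agents.
Step 2: Item 0 -> Agent 0 (value 36)
Step 3: Item 1 -> Agent 0 (value 21)
Step 4: Total welfare = 36 + 21 = 57

57
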